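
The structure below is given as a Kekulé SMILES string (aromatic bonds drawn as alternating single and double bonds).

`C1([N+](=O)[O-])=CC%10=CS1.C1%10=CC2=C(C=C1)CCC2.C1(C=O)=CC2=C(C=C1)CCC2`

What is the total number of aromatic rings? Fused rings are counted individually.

3

The SMILES encodes a five-membered ring of four carbons and one sulfur, with two C=C double bonds; a six-membered carbon ring with three alternating C=C double bonds, fused to a saturated five-membered carbon ring; a six-membered carbon ring with three alternating C=C double bonds, fused to a saturated five-membered carbon ring.
The 5-membered ring with one sulfur has a continuous p-orbital overlap around the ring; 2 ring double bonds (4 π electrons) plus a heteroatom lone pair (2) give 6 π electrons. 6 = 4(1)+2, so it is aromatic (thiophene).
The 6-membered ring has a continuous p-orbital overlap around the ring; 3 ring double bonds give 6 π electrons. Since 6 = 4n+2 (n=1), it is aromatic (benzene ring).
The 5-membered ring has three sp³ carbons, so it is not fully conjugated — not aromatic (cyclopentane ring).
The second 6-membered ring has a continuous p-orbital overlap around the ring; 3 ring double bonds give 6 π electrons. Since 6 = 4n+2 (n=1), it is aromatic (benzene ring).
The second 5-membered ring has three sp³ carbons, so it is not fully conjugated — not aromatic (cyclopentane ring).
3 of the 5 rings are aromatic. Total: 3.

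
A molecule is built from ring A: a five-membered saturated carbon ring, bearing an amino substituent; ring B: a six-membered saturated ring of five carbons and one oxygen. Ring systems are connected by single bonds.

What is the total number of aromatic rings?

Ring A has only sp³ atoms, so it is not fully conjugated — not aromatic (cyclopentane).
Ring B has only sp³ atoms, so it is not fully conjugated — not aromatic (tetrahydropyran).
No ring is aromatic. Total: 0.

0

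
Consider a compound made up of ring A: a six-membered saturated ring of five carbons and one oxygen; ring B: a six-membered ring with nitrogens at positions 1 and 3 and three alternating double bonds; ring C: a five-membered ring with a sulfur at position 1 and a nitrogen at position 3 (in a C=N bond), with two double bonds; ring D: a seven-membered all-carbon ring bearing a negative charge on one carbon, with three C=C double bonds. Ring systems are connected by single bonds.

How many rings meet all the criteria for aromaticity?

2

Ring A has only sp³ atoms, so it is not fully conjugated — not aromatic (tetrahydropyran).
Ring B has a continuous p-orbital overlap around the ring; 3 ring double bonds give 6 π electrons. Since 6 = 4n+2 (n=1), ring B is aromatic (pyrimidine).
Ring C is fully conjugated (every ring atom contributes a p orbital); 2 ring double bonds (4 π electrons) plus a heteroatom lone pair (2) give 6 π electrons. 6 = 4(1)+2, so ring C is aromatic (thiazole).
Ring D has only sp² ring atoms; a planar conformation would have a fully conjugated π system of 8 electrons. But 8 = 4(2), which is 4n not 4n+2, so ring D is not aromatic (cycloheptatrienyl anion).
Aromatic: B, C. Total: 2.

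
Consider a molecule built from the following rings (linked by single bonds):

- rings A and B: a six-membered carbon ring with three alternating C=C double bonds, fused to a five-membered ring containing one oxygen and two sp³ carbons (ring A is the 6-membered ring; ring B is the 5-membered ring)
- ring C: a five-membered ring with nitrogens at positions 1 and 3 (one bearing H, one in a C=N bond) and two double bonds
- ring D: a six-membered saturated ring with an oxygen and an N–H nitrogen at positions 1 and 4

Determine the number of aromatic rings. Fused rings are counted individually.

2

Ring A is planar and fully conjugated; 3 ring double bonds give 6 π electrons. That satisfies 4n+2 with n=1, so ring A is aromatic (benzene ring).
Ring B has two sp³ carbons, so it is not fully conjugated — not aromatic (oxolane ring).
Ring C is fully conjugated (every ring atom contributes a p orbital); 2 ring double bonds (4 π electrons) plus a heteroatom lone pair (2) give 6 π electrons. Since 6 = 4n+2 (n=1), ring C is aromatic (imidazole).
Ring D has only sp³ atoms, so it is not fully conjugated — not aromatic (morpholine).
Aromatic: A, C. Total: 2.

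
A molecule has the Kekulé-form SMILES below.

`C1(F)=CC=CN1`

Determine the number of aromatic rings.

1

The SMILES encodes a five-membered ring of four carbons and one nitrogen bearing a hydrogen, with two C=C double bonds.
The 5-membered ring with one N–H is fully conjugated (every ring atom contributes a p orbital); 2 ring double bonds (4 π electrons) plus a heteroatom lone pair (2) give 6 π electrons. That satisfies 4n+2 with n=1, so it is aromatic (pyrrole).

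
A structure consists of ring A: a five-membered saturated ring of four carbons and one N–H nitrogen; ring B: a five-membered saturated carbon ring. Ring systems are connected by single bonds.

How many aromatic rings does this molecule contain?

Ring A has only sp³ atoms, so it is not fully conjugated — not aromatic (pyrrolidine).
Ring B has only sp³ atoms, so it is not fully conjugated — not aromatic (cyclopentane).
No ring is aromatic. Total: 0.

0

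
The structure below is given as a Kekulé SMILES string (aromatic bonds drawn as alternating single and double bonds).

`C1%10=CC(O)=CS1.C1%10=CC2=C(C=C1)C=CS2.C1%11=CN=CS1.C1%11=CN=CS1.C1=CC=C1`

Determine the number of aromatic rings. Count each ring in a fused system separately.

5

The SMILES encodes a five-membered ring of four carbons and one sulfur, with two C=C double bonds; a six-membered carbon ring with three alternating C=C double bonds, fused to a five-membered ring containing one sulfur and two C=C double bonds; a five-membered ring with a sulfur at position 1 and a nitrogen at position 3 (in a C=N bond), with two double bonds; a five-membered ring with a sulfur at position 1 and a nitrogen at position 3 (in a C=N bond), with two double bonds; a four-membered carbon ring with two alternating C=C double bonds.
The 5-membered ring with one sulfur has a continuous p-orbital overlap around the ring; 2 ring double bonds (4 π electrons) plus a heteroatom lone pair (2) give 6 π electrons. 6 = 4(1)+2, so it is aromatic (thiophene).
The fused 6/5-membered bicyclic (with one sulfur) is a single π system with 9 sp² atoms and 10 π electrons from ring double bonds plus a heteroatom lone pair. 10 = 4(2)+2, so the system is aromatic and both rings count as aromatic (benzothiophene).
The 5-membered ring with one sulfur and one =N– has a continuous p-orbital overlap around the ring; 2 ring double bonds (4 π electrons) plus a heteroatom lone pair (2) give 6 π electrons. Since 6 = 4n+2 (n=1), it is aromatic (thiazole).
The second 5-membered ring with one sulfur and one =N– is planar and fully conjugated; 2 ring double bonds (4 π electrons) plus a heteroatom lone pair (2) give 6 π electrons. That satisfies 4n+2 with n=1, so it is aromatic (thiazole).
The 4-membered ring has only sp² ring atoms; a planar conformation would have a fully conjugated π system of 4 electrons. But 4 = 4(1), which is 4n not 4n+2, so it is not aromatic (cyclobutadiene) — cyclobutadiene is antiaromatic and distorts to a rectangle.
5 of the 6 rings are aromatic. Total: 5.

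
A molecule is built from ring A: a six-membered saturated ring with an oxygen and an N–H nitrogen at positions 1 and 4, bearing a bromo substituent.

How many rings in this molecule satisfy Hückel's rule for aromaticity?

Ring A has only sp³ atoms, so it is not fully conjugated — not aromatic (morpholine).

0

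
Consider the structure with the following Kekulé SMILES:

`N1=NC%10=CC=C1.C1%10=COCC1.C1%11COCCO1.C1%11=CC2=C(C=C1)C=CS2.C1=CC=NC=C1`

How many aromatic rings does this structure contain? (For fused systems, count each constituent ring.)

4

The SMILES encodes a six-membered ring with two adjacent nitrogens and three alternating double bonds; a five-membered ring of four carbons and one oxygen, with one C=C double bond and two sp³ carbons; a six-membered saturated ring with oxygens at positions 1 and 4; a six-membered carbon ring with three alternating C=C double bonds, fused to a five-membered ring containing one sulfur and two C=C double bonds; a six-membered ring of five carbons and one nitrogen with three alternating double bonds.
The 6-membered ring with two nitrogens (1,2) is fully conjugated (every ring atom contributes a p orbital); 3 ring double bonds give 6 π electrons. Since 6 = 4n+2 (n=1), it is aromatic (pyridazine).
The 5-membered ring with one oxygen has two sp³ carbons, so it is not fully conjugated — not aromatic (2,3-dihydrofuran).
The 6-membered ring with two oxygens (1,4) has only sp³ atoms, so it is not fully conjugated — not aromatic (1,4-dioxane).
The fused 6/5-membered bicyclic (with one sulfur) is a single π system with 9 sp² atoms and 10 π electrons from ring double bonds plus a heteroatom lone pair. 10 = 4(2)+2, so the system is aromatic and both rings count as aromatic (benzothiophene).
The 6-membered ring with one nitrogen has a continuous p-orbital overlap around the ring; 3 ring double bonds give 6 π electrons. That satisfies 4n+2 with n=1, so it is aromatic (pyridine).
4 of the 6 rings are aromatic. Total: 4.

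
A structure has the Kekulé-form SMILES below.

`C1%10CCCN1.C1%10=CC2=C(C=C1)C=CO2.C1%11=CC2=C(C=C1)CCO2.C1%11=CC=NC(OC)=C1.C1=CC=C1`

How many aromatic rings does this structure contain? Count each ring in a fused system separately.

The SMILES encodes a five-membered saturated ring of four carbons and one N–H nitrogen; a six-membered carbon ring with three alternating C=C double bonds, fused to a five-membered ring containing one oxygen and two C=C double bonds; a six-membered carbon ring with three alternating C=C double bonds, fused to a five-membered ring containing one oxygen and two sp³ carbons; a six-membered ring of five carbons and one nitrogen with three alternating double bonds; a four-membered carbon ring with two alternating C=C double bonds.
The 5-membered ring with one N–H has only sp³ atoms, so it is not fully conjugated — not aromatic (pyrrolidine).
The fused 6/5-membered bicyclic (with one oxygen) is a single π system with 9 sp² atoms and 10 π electrons from ring double bonds plus a heteroatom lone pair. 10 = 4(2)+2, so the system is aromatic and both rings count as aromatic (benzofuran).
The 6-membered ring is planar and fully conjugated; 3 ring double bonds give 6 π electrons. 6 = 4(1)+2, so it is aromatic (benzene ring).
The 5-membered ring with one oxygen has two sp³ carbons, so it is not fully conjugated — not aromatic (oxolane ring).
The 6-membered ring with one nitrogen is planar and fully conjugated; 3 ring double bonds give 6 π electrons. Since 6 = 4n+2 (n=1), it is aromatic (pyridine).
The 4-membered ring has only sp² ring atoms; a planar conformation would have a fully conjugated π system of 4 electrons. But 4 = 4(1), which is 4n not 4n+2, so it is not aromatic (cyclobutadiene) — cyclobutadiene is antiaromatic and distorts to a rectangle.
4 of the 7 rings are aromatic. Total: 4.

4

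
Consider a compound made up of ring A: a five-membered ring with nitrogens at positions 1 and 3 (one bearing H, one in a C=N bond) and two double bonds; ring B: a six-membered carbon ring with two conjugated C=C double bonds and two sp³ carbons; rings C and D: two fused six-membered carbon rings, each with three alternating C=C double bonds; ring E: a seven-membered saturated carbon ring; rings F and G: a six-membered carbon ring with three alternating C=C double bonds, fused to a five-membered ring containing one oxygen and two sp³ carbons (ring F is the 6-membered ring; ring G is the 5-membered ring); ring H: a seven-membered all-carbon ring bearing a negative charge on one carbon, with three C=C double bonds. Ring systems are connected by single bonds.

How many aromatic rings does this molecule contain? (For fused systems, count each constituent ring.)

4

Ring A is planar and fully conjugated; 2 ring double bonds (4 π electrons) plus a heteroatom lone pair (2) give 6 π electrons. 6 = 4(1)+2, so ring A is aromatic (imidazole).
Ring B has two sp³ carbons, so it is not fully conjugated — not aromatic (1,3-cyclohexadiene).
Rings C and D form a fused bicyclic system with 10 sp² atoms and 10 π electrons from ring double bonds. 10 = 4(2)+2, so the system is aromatic and both rings count as aromatic (naphthalene).
Ring E has only sp³ atoms, so it is not fully conjugated — not aromatic (cycloheptane).
Ring F is fully conjugated (every ring atom contributes a p orbital); 3 ring double bonds give 6 π electrons. 6 = 4(1)+2, so ring F is aromatic (benzene ring).
Ring G has two sp³ carbons, so it is not fully conjugated — not aromatic (oxolane ring).
Ring H has only sp² ring atoms; a planar conformation would have a fully conjugated π system of 8 electrons. But 8 = 4(2), which is 4n not 4n+2, so ring H is not aromatic (cycloheptatrienyl anion).
Aromatic: A, C, D, F. Total: 4.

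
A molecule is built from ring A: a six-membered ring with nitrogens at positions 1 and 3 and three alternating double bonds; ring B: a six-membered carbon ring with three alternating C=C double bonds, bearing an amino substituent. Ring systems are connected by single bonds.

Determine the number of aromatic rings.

2

Ring A has a continuous p-orbital overlap around the ring; 3 ring double bonds give 6 π electrons. 6 = 4(1)+2, so ring A is aromatic (pyrimidine).
Ring B has a continuous p-orbital overlap around the ring; 3 ring double bonds give 6 π electrons. That satisfies 4n+2 with n=1, so ring B is aromatic (benzene).
Aromatic: A, B. Total: 2.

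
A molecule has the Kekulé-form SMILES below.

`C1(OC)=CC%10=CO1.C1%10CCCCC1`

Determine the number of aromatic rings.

1

The SMILES encodes a five-membered ring of four carbons and one oxygen, with two C=C double bonds; a six-membered saturated carbon ring.
The 5-membered ring with one oxygen has a continuous p-orbital overlap around the ring; 2 ring double bonds (4 π electrons) plus a heteroatom lone pair (2) give 6 π electrons. Since 6 = 4n+2 (n=1), it is aromatic (furan).
The 6-membered ring has only sp³ atoms, so it is not fully conjugated — not aromatic (cyclohexane).
1 of the 2 rings is aromatic. Total: 1.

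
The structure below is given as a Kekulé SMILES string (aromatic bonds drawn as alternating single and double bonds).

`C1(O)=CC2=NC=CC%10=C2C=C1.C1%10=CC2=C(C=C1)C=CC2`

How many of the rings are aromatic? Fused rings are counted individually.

The SMILES encodes two fused six-membered rings, each with three alternating double bonds; one ring is all carbon and the other has one ring nitrogen; a six-membered carbon ring with three alternating C=C double bonds, fused to a five-membered carbon ring containing one C=C double bond and one sp³ carbon.
The fused 6/6-membered bicyclic (with one nitrogen) is a single π system with 10 sp² atoms and 10 π electrons from ring double bonds. 10 = 4(2)+2, so the system is aromatic and both rings count as aromatic (quinoline).
The 6-membered ring is fully conjugated (every ring atom contributes a p orbital); 3 ring double bonds give 6 π electrons. That satisfies 4n+2 with n=1, so it is aromatic (benzene ring).
The 5-membered ring has one sp³ carbon, so it is not fully conjugated — not aromatic (cyclopentene ring).
3 of the 4 rings are aromatic. Total: 3.

3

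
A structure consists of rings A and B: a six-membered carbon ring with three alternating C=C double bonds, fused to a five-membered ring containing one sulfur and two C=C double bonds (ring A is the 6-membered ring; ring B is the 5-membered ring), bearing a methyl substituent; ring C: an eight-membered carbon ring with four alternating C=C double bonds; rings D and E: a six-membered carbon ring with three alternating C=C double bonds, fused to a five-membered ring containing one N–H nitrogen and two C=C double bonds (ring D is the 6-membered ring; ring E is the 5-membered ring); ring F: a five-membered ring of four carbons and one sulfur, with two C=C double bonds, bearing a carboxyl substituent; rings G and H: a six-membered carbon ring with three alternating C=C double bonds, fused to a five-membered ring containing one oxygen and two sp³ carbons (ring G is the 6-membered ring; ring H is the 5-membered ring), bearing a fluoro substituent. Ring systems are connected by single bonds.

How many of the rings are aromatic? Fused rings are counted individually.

Rings A and B form a fused bicyclic system (with one sulfur) with 9 sp² atoms and 10 π electrons from ring double bonds plus a heteroatom lone pair. 10 = 4(2)+2, so the system is aromatic and both rings count as aromatic (benzothiophene).
Ring C has only sp² ring atoms; a planar conformation would have a fully conjugated π system of 8 electrons. But 8 = 4(2), which is 4n not 4n+2, so ring C is not aromatic (cyclooctatetraene) — cyclooctatetraene distorts into a non-planar tub to avoid antiaromaticity.
Rings D and E form a fused bicyclic system (with one N–H) with 9 sp² atoms and 10 π electrons from ring double bonds plus a heteroatom lone pair. 10 = 4(2)+2, so the system is aromatic and both rings count as aromatic (indole).
Ring F is fully conjugated (every ring atom contributes a p orbital); 2 ring double bonds (4 π electrons) plus a heteroatom lone pair (2) give 6 π electrons. 6 = 4(1)+2, so ring F is aromatic (thiophene).
Ring G has a continuous p-orbital overlap around the ring; 3 ring double bonds give 6 π electrons. 6 = 4(1)+2, so ring G is aromatic (benzene ring).
Ring H has two sp³ carbons, so it is not fully conjugated — not aromatic (oxolane ring).
Aromatic: A, B, D, E, F, G. Total: 6.

6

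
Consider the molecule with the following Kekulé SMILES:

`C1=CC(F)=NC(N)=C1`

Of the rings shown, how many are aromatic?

The SMILES encodes a six-membered ring of five carbons and one nitrogen with three alternating double bonds.
The 6-membered ring with one nitrogen is planar and fully conjugated; 3 ring double bonds give 6 π electrons. That satisfies 4n+2 with n=1, so it is aromatic (pyridine).

1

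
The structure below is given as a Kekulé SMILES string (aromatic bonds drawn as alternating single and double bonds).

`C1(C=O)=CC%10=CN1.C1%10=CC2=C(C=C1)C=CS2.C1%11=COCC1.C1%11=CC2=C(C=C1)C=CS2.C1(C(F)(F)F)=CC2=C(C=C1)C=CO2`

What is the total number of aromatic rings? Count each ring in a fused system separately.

The SMILES encodes a five-membered ring of four carbons and one nitrogen bearing a hydrogen, with two C=C double bonds; a six-membered carbon ring with three alternating C=C double bonds, fused to a five-membered ring containing one sulfur and two C=C double bonds; a five-membered ring of four carbons and one oxygen, with one C=C double bond and two sp³ carbons; a six-membered carbon ring with three alternating C=C double bonds, fused to a five-membered ring containing one sulfur and two C=C double bonds; a six-membered carbon ring with three alternating C=C double bonds, fused to a five-membered ring containing one oxygen and two C=C double bonds.
The 5-membered ring with one N–H has a continuous p-orbital overlap around the ring; 2 ring double bonds (4 π electrons) plus a heteroatom lone pair (2) give 6 π electrons. Since 6 = 4n+2 (n=1), it is aromatic (pyrrole).
The fused 6/5-membered bicyclic (with one sulfur) is a single π system with 9 sp² atoms and 10 π electrons from ring double bonds plus a heteroatom lone pair. 10 = 4(2)+2, so the system is aromatic and both rings count as aromatic (benzothiophene).
The 5-membered ring with one oxygen has two sp³ carbons, so it is not fully conjugated — not aromatic (2,3-dihydrofuran).
The fused 6/5-membered bicyclic (with one sulfur) is a single π system with 9 sp² atoms and 10 π electrons from ring double bonds plus a heteroatom lone pair. 10 = 4(2)+2, so the system is aromatic and both rings count as aromatic (benzothiophene).
The fused 6/5-membered bicyclic (with one oxygen) is a single π system with 9 sp² atoms and 10 π electrons from ring double bonds plus a heteroatom lone pair. 10 = 4(2)+2, so the system is aromatic and both rings count as aromatic (benzofuran).
7 of the 8 rings are aromatic. Total: 7.

7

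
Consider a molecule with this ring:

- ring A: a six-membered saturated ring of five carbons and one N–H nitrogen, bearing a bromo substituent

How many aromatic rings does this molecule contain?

0

Ring A has only sp³ atoms, so it is not fully conjugated — not aromatic (piperidine).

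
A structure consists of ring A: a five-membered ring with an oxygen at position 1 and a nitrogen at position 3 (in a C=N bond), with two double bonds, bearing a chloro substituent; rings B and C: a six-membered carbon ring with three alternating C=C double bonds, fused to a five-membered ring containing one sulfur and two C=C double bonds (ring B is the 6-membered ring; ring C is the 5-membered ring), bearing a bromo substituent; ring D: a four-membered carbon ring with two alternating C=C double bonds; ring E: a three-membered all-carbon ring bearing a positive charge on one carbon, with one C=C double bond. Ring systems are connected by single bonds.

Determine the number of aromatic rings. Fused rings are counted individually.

Ring A is planar and fully conjugated; 2 ring double bonds (4 π electrons) plus a heteroatom lone pair (2) give 6 π electrons. That satisfies 4n+2 with n=1, so ring A is aromatic (oxazole).
Rings B and C form a fused bicyclic system (with one sulfur) with 9 sp² atoms and 10 π electrons from ring double bonds plus a heteroatom lone pair. 10 = 4(2)+2, so the system is aromatic and both rings count as aromatic (benzothiophene).
Ring D has only sp² ring atoms; a planar conformation would have a fully conjugated π system of 4 electrons. But 4 = 4(1), which is 4n not 4n+2, so ring D is not aromatic (cyclobutadiene) — cyclobutadiene is antiaromatic and distorts to a rectangle.
Ring E is fully conjugated (every ring atom contributes a p orbital); 1 ring double bond (2 π electrons) plus the carbocation's empty p orbital (0, but keeps the ring conjugated) give 2 π electrons. Since 2 = 4n+2 (n=0), ring E is aromatic (cyclopropenyl cation).
Aromatic: A, B, C, E. Total: 4.

4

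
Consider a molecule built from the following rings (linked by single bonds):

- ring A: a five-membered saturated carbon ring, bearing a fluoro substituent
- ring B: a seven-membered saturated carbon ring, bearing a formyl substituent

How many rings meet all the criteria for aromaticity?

Ring A has only sp³ atoms, so it is not fully conjugated — not aromatic (cyclopentane).
Ring B has only sp³ atoms, so it is not fully conjugated — not aromatic (cycloheptane).
No ring is aromatic. Total: 0.

0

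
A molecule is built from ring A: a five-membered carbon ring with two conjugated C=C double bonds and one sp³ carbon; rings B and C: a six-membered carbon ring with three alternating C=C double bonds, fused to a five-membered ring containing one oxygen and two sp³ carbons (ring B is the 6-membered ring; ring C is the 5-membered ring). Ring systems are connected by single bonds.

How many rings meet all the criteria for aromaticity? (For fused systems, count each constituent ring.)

Ring A has one sp³ carbon, so it is not fully conjugated — not aromatic (cyclopentadiene).
Ring B is planar and fully conjugated; 3 ring double bonds give 6 π electrons. That satisfies 4n+2 with n=1, so ring B is aromatic (benzene ring).
Ring C has two sp³ carbons, so it is not fully conjugated — not aromatic (oxolane ring).
Aromatic: B. Total: 1.

1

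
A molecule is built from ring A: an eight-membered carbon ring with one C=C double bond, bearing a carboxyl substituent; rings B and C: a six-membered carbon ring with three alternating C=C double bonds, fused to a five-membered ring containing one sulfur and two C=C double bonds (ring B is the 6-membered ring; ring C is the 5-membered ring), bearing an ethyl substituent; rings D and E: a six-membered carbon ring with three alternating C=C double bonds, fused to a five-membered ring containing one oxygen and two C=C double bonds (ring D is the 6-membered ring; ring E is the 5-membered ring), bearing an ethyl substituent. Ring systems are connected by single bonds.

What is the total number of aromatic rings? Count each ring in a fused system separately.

4

Ring A has six sp³ carbons, so it is not fully conjugated — not aromatic (cyclooctene).
Rings B and C form a fused bicyclic system (with one sulfur) with 9 sp² atoms and 10 π electrons from ring double bonds plus a heteroatom lone pair. 10 = 4(2)+2, so the system is aromatic and both rings count as aromatic (benzothiophene).
Rings D and E form a fused bicyclic system (with one oxygen) with 9 sp² atoms and 10 π electrons from ring double bonds plus a heteroatom lone pair. 10 = 4(2)+2, so the system is aromatic and both rings count as aromatic (benzofuran).
Aromatic: B, C, D, E. Total: 4.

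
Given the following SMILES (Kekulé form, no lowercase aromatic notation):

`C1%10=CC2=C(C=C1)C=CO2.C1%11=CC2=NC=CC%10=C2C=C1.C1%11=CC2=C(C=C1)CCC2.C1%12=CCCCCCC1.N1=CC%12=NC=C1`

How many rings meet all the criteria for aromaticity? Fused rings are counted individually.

The SMILES encodes a six-membered carbon ring with three alternating C=C double bonds, fused to a five-membered ring containing one oxygen and two C=C double bonds; two fused six-membered rings, each with three alternating double bonds; one ring is all carbon and the other has one ring nitrogen; a six-membered carbon ring with three alternating C=C double bonds, fused to a saturated five-membered carbon ring; an eight-membered carbon ring with one C=C double bond; a six-membered ring with nitrogens at positions 1 and 4 and three alternating double bonds.
The fused 6/5-membered bicyclic (with one oxygen) is a single π system with 9 sp² atoms and 10 π electrons from ring double bonds plus a heteroatom lone pair. 10 = 4(2)+2, so the system is aromatic and both rings count as aromatic (benzofuran).
The fused 6/6-membered bicyclic (with one nitrogen) is a single π system with 10 sp² atoms and 10 π electrons from ring double bonds. 10 = 4(2)+2, so the system is aromatic and both rings count as aromatic (quinoline).
The 6-membered ring has a continuous p-orbital overlap around the ring; 3 ring double bonds give 6 π electrons. 6 = 4(1)+2, so it is aromatic (benzene ring).
The 5-membered ring has three sp³ carbons, so it is not fully conjugated — not aromatic (cyclopentane ring).
The 8-membered ring has six sp³ carbons, so it is not fully conjugated — not aromatic (cyclooctene).
The 6-membered ring with two nitrogens (1,4) has a continuous p-orbital overlap around the ring; 3 ring double bonds give 6 π electrons. Since 6 = 4n+2 (n=1), it is aromatic (pyrazine).
6 of the 8 rings are aromatic. Total: 6.

6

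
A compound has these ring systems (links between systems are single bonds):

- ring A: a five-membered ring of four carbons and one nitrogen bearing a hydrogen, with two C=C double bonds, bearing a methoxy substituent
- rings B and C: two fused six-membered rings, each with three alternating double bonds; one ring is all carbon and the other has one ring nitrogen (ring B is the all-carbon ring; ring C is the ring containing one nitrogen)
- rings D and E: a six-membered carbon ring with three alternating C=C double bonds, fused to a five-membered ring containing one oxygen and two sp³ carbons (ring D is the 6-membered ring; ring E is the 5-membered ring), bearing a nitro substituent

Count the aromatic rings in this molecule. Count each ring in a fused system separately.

4

Ring A is planar and fully conjugated; 2 ring double bonds (4 π electrons) plus a heteroatom lone pair (2) give 6 π electrons. 6 = 4(1)+2, so ring A is aromatic (pyrrole).
Rings B and C form a fused bicyclic system (with one nitrogen) with 10 sp² atoms and 10 π electrons from ring double bonds. 10 = 4(2)+2, so the system is aromatic and both rings count as aromatic (quinoline).
Ring D is fully conjugated (every ring atom contributes a p orbital); 3 ring double bonds give 6 π electrons. 6 = 4(1)+2, so ring D is aromatic (benzene ring).
Ring E has two sp³ carbons, so it is not fully conjugated — not aromatic (oxolane ring).
Aromatic: A, B, C, D. Total: 4.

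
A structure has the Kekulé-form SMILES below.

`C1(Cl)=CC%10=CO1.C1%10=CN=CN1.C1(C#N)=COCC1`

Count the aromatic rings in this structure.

The SMILES encodes a five-membered ring of four carbons and one oxygen, with two C=C double bonds; a five-membered ring with nitrogens at positions 1 and 3 (one bearing H, one in a C=N bond) and two double bonds; a five-membered ring of four carbons and one oxygen, with one C=C double bond and two sp³ carbons.
The 5-membered ring with one oxygen is planar and fully conjugated; 2 ring double bonds (4 π electrons) plus a heteroatom lone pair (2) give 6 π electrons. That satisfies 4n+2 with n=1, so it is aromatic (furan).
The 5-membered ring with two nitrogens (one N–H, one =N–) is planar and fully conjugated; 2 ring double bonds (4 π electrons) plus a heteroatom lone pair (2) give 6 π electrons. 6 = 4(1)+2, so it is aromatic (imidazole).
The second 5-membered ring with one oxygen has two sp³ carbons, so it is not fully conjugated — not aromatic (2,3-dihydrofuran).
2 of the 3 rings are aromatic. Total: 2.

2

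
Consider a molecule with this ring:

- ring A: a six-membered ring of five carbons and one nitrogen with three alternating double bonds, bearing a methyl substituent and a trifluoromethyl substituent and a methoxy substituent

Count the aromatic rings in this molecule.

Ring A has a continuous p-orbital overlap around the ring; 3 ring double bonds give 6 π electrons. Since 6 = 4n+2 (n=1), ring A is aromatic (pyridine).

1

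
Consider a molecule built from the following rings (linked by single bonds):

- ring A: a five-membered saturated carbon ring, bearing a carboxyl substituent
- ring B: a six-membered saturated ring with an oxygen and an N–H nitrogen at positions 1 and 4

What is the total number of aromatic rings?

0

Ring A has only sp³ atoms, so it is not fully conjugated — not aromatic (cyclopentane).
Ring B has only sp³ atoms, so it is not fully conjugated — not aromatic (morpholine).
No ring is aromatic. Total: 0.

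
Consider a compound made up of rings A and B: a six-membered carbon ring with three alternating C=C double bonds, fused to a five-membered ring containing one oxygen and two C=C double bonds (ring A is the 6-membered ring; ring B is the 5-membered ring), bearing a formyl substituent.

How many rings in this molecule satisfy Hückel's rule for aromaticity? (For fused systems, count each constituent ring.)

Rings A and B form a fused bicyclic system (with one oxygen) with 9 sp² atoms and 10 π electrons from ring double bonds plus a heteroatom lone pair. 10 = 4(2)+2, so the system is aromatic and both rings count as aromatic (benzofuran).
Aromatic: A, B. Total: 2.

2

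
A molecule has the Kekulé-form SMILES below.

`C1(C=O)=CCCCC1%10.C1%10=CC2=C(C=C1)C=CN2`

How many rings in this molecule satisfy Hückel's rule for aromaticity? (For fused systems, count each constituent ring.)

The SMILES encodes a six-membered carbon ring with one C=C double bond; a six-membered carbon ring with three alternating C=C double bonds, fused to a five-membered ring containing one N–H nitrogen and two C=C double bonds.
The 6-membered ring has four sp³ carbons, so it is not fully conjugated — not aromatic (cyclohexene).
The fused 6/5-membered bicyclic (with one N–H) is a single π system with 9 sp² atoms and 10 π electrons from ring double bonds plus a heteroatom lone pair. 10 = 4(2)+2, so the system is aromatic and both rings count as aromatic (indole).
2 of the 3 rings are aromatic. Total: 2.

2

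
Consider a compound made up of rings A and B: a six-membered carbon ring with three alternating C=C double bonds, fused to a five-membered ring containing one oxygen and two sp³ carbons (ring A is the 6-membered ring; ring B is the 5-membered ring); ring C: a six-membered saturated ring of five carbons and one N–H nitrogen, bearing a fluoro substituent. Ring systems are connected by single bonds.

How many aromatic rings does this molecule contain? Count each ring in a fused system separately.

Ring A is planar and fully conjugated; 3 ring double bonds give 6 π electrons. That satisfies 4n+2 with n=1, so ring A is aromatic (benzene ring).
Ring B has two sp³ carbons, so it is not fully conjugated — not aromatic (oxolane ring).
Ring C has only sp³ atoms, so it is not fully conjugated — not aromatic (piperidine).
Aromatic: A. Total: 1.

1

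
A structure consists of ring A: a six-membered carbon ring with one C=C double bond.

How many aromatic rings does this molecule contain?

Ring A has four sp³ carbons, so it is not fully conjugated — not aromatic (cyclohexene).

0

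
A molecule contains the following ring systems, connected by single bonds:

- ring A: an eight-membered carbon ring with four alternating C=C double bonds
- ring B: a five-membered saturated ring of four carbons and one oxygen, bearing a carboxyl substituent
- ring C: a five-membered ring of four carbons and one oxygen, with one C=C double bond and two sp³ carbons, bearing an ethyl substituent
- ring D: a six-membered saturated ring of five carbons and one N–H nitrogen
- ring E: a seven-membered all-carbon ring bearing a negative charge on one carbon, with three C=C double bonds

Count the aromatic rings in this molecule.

Ring A has only sp² ring atoms; a planar conformation would have a fully conjugated π system of 8 electrons. But 8 = 4(2), which is 4n not 4n+2, so ring A is not aromatic (cyclooctatetraene) — cyclooctatetraene distorts into a non-planar tub to avoid antiaromaticity.
Ring B has only sp³ atoms, so it is not fully conjugated — not aromatic (tetrahydrofuran).
Ring C has two sp³ carbons, so it is not fully conjugated — not aromatic (2,3-dihydrofuran).
Ring D has only sp³ atoms, so it is not fully conjugated — not aromatic (piperidine).
Ring E has only sp² ring atoms; a planar conformation would have a fully conjugated π system of 8 electrons. But 8 = 4(2), which is 4n not 4n+2, so ring E is not aromatic (cycloheptatrienyl anion).
No ring is aromatic. Total: 0.

0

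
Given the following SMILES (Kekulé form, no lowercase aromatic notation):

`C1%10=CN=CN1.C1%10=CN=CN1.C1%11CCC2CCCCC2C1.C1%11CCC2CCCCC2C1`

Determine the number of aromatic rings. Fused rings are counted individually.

The SMILES encodes a five-membered ring with nitrogens at positions 1 and 3 (one bearing H, one in a C=N bond) and two double bonds; a five-membered ring with nitrogens at positions 1 and 3 (one bearing H, one in a C=N bond) and two double bonds; two fused six-membered saturated carbon rings; two fused six-membered saturated carbon rings.
The 5-membered ring with two nitrogens (one N–H, one =N–) is planar and fully conjugated; 2 ring double bonds (4 π electrons) plus a heteroatom lone pair (2) give 6 π electrons. Since 6 = 4n+2 (n=1), it is aromatic (imidazole).
The second 5-membered ring with two nitrogens (one N–H, one =N–) is fully conjugated (every ring atom contributes a p orbital); 2 ring double bonds (4 π electrons) plus a heteroatom lone pair (2) give 6 π electrons. 6 = 4(1)+2, so it is aromatic (imidazole).
The 6-membered ring has only sp³ atoms, so it is not fully conjugated — not aromatic (cyclohexane ring).
The second 6-membered ring has only sp³ atoms, so it is not fully conjugated — not aromatic (cyclohexane ring).
The third 6-membered ring has only sp³ atoms, so it is not fully conjugated — not aromatic (cyclohexane ring).
The fourth 6-membered ring has only sp³ atoms, so it is not fully conjugated — not aromatic (cyclohexane ring).
2 of the 6 rings are aromatic. Total: 2.

2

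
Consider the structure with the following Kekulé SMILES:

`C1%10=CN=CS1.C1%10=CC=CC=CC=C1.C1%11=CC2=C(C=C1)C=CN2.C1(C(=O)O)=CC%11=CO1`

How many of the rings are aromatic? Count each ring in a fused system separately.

4

The SMILES encodes a five-membered ring with a sulfur at position 1 and a nitrogen at position 3 (in a C=N bond), with two double bonds; an eight-membered carbon ring with four alternating C=C double bonds; a six-membered carbon ring with three alternating C=C double bonds, fused to a five-membered ring containing one N–H nitrogen and two C=C double bonds; a five-membered ring of four carbons and one oxygen, with two C=C double bonds.
The 5-membered ring with one sulfur and one =N– is fully conjugated (every ring atom contributes a p orbital); 2 ring double bonds (4 π electrons) plus a heteroatom lone pair (2) give 6 π electrons. 6 = 4(1)+2, so it is aromatic (thiazole).
The 8-membered ring has only sp² ring atoms; a planar conformation would have a fully conjugated π system of 8 electrons. But 8 = 4(2), which is 4n not 4n+2, so it is not aromatic (cyclooctatetraene) — cyclooctatetraene distorts into a non-planar tub to avoid antiaromaticity.
The fused 6/5-membered bicyclic (with one N–H) is a single π system with 9 sp² atoms and 10 π electrons from ring double bonds plus a heteroatom lone pair. 10 = 4(2)+2, so the system is aromatic and both rings count as aromatic (indole).
The 5-membered ring with one oxygen is planar and fully conjugated; 2 ring double bonds (4 π electrons) plus a heteroatom lone pair (2) give 6 π electrons. 6 = 4(1)+2, so it is aromatic (furan).
4 of the 5 rings are aromatic. Total: 4.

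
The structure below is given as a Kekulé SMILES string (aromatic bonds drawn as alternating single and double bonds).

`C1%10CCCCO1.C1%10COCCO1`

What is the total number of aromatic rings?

0

The SMILES encodes a six-membered saturated ring of five carbons and one oxygen; a six-membered saturated ring with oxygens at positions 1 and 4.
The 6-membered ring with one oxygen has only sp³ atoms, so it is not fully conjugated — not aromatic (tetrahydropyran).
The 6-membered ring with two oxygens (1,4) has only sp³ atoms, so it is not fully conjugated — not aromatic (1,4-dioxane).
None of the rings are aromatic. Total: 0.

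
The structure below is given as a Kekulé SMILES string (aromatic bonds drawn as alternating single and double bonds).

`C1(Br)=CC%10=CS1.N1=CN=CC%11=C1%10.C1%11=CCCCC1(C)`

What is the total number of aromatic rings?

The SMILES encodes a five-membered ring of four carbons and one sulfur, with two C=C double bonds; a six-membered ring with nitrogens at positions 1 and 3 and three alternating double bonds; a six-membered carbon ring with one C=C double bond.
The 5-membered ring with one sulfur is fully conjugated (every ring atom contributes a p orbital); 2 ring double bonds (4 π electrons) plus a heteroatom lone pair (2) give 6 π electrons. That satisfies 4n+2 with n=1, so it is aromatic (thiophene).
The 6-membered ring with two nitrogens (1,3) has a continuous p-orbital overlap around the ring; 3 ring double bonds give 6 π electrons. That satisfies 4n+2 with n=1, so it is aromatic (pyrimidine).
The 6-membered ring has four sp³ carbons, so it is not fully conjugated — not aromatic (cyclohexene).
2 of the 3 rings are aromatic. Total: 2.

2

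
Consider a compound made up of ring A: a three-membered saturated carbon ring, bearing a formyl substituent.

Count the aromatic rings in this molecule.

0

Ring A has only sp³ atoms, so it is not fully conjugated — not aromatic (cyclopropane).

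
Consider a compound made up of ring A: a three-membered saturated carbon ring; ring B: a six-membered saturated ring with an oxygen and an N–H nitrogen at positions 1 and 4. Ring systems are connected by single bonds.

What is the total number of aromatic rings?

0

Ring A has only sp³ atoms, so it is not fully conjugated — not aromatic (cyclopropane).
Ring B has only sp³ atoms, so it is not fully conjugated — not aromatic (morpholine).
No ring is aromatic. Total: 0.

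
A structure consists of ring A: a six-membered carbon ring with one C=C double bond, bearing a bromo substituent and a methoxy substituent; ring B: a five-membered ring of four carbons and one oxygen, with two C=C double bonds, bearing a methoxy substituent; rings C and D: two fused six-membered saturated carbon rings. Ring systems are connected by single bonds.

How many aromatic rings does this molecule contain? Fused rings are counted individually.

1

Ring A has four sp³ carbons, so it is not fully conjugated — not aromatic (cyclohexene).
Ring B is fully conjugated (every ring atom contributes a p orbital); 2 ring double bonds (4 π electrons) plus a heteroatom lone pair (2) give 6 π electrons. Since 6 = 4n+2 (n=1), ring B is aromatic (furan).
Ring C has only sp³ atoms, so it is not fully conjugated — not aromatic (cyclohexane ring).
Ring D has only sp³ atoms, so it is not fully conjugated — not aromatic (cyclohexane ring).
Aromatic: B. Total: 1.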